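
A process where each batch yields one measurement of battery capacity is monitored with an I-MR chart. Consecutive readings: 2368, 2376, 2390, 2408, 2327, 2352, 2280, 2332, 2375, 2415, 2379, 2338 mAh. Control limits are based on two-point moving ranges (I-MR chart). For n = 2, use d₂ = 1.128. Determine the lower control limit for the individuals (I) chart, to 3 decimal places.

2257.701

X̄ = (2368 + 2376 + 2390 + 2408 + 2327 + 2352 + 2280 + 2332 + 2375 + 2415 + 2379 + 2338) / 12 = 2361.6667
Moving ranges: 8, 14, 18, 81, 25, 72, 52, 43, 40, 36, 41; M̄R̄ = 430.0000 / 11 = 39.0909
LCL = X̄ − 3·M̄R̄/d₂ = 2361.6667 − 3 × 39.0909 / 1.128 = 2257.7015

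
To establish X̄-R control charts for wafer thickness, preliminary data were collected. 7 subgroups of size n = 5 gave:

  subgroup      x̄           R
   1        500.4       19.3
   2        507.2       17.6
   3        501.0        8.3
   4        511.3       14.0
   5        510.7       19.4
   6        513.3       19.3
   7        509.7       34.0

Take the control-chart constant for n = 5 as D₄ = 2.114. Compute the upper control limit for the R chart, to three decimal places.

R̄ = (19.3 + 17.6 + 8.3 + 14.0 + 19.4 + 19.3 + 34.0) / 7 = 131.9000 / 7 = 18.8429
UCL_R = D₄·R̄ = 2.114 × 18.8429 = 39.8338

39.834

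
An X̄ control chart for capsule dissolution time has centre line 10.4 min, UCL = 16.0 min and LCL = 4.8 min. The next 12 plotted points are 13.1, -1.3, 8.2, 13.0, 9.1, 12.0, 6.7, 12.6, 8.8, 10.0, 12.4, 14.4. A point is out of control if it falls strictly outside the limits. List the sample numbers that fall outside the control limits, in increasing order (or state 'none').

2

Compare each point to [4.8, 16.0]: sample 2 = -1.3 < LCL.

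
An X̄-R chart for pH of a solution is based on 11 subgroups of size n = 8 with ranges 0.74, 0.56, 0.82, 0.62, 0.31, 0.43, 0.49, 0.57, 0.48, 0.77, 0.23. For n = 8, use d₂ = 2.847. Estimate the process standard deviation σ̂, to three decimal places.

R̄ = (0.74 + 0.56 + 0.82 + 0.62 + 0.31 + 0.43 + 0.49 + 0.57 + 0.48 + 0.77 + 0.23) / 11 = 0.5473
σ̂ = R̄ / d₂ = 0.5473 / 2.847 = 0.1922

0.192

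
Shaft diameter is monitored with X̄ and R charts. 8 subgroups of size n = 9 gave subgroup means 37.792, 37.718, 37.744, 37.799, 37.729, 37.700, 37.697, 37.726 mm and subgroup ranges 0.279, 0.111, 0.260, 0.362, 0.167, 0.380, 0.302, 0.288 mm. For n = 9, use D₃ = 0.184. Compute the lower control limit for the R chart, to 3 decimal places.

0.049

R̄ = (0.279 + 0.111 + 0.260 + 0.362 + 0.167 + 0.380 + 0.302 + 0.288) / 8 = 2.1490 / 8 = 0.2686
LCL_R = D₃·R̄ = 0.184 × 0.2686 = 0.0494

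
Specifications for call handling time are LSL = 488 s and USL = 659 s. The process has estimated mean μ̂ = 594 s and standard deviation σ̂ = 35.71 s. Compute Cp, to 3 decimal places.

0.798

Cp = (USL − LSL) / (6σ̂) = (659 − 488) / (6 × 35.71) = 171.0000 / 214.2600 = 0.7981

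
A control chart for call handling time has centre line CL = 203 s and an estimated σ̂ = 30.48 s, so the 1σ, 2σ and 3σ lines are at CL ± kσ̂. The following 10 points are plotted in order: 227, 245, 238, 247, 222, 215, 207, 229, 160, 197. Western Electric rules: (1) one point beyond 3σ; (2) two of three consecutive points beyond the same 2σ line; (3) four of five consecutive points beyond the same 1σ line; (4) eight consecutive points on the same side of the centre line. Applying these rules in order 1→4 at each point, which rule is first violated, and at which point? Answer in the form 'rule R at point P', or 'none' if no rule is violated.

rule 4 at point 8

Zone of each point (C = within 1σ̂, B = 1σ̂–2σ̂, A = 2σ̂–3σ̂, * = beyond 3σ̂; sign = side of CL): 1:+C, 2:+B, 3:+B, 4:+B, 5:+C, 6:+C, 7:+C, 8:+C, 9:-B, 10:-C
Rule 4 (eight consecutive points on the same side of the centre line) is satisfied at point 8.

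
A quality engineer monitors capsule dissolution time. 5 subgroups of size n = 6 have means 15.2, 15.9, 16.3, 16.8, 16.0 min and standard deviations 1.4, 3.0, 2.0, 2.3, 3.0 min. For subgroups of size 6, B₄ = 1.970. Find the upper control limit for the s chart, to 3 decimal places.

4.610

s̄ = (1.4 + 3.0 + 2.0 + 2.3 + 3.0) / 5 = 2.3400
UCL_s = B₄·s̄ = 1.970 × 2.3400 = 4.6098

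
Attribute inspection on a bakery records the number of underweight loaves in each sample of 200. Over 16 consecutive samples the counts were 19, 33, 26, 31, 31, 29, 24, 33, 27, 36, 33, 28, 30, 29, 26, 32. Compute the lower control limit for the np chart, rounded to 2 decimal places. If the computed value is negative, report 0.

14.21

p̄ = Σdᵢ / (k·n) = 467 / (16 × 200) = 0.14594
LCL = np̄ − 3·√(np̄(1−p̄)) = 29.1875 − 3 × 4.9928 = 14.2091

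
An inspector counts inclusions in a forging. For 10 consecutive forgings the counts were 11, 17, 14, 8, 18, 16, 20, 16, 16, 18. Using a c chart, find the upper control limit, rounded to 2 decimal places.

c̄ = (11 + 17 + 14 + 8 + 18 + 16 + 20 + 16 + 16 + 18) / 10 = 154 / 10 = 15.4000
UCL = c̄ + 3√c̄ = 15.4000 + 3 × √15.4000 = 15.4000 + 3 × 3.9243 = 27.1729

27.17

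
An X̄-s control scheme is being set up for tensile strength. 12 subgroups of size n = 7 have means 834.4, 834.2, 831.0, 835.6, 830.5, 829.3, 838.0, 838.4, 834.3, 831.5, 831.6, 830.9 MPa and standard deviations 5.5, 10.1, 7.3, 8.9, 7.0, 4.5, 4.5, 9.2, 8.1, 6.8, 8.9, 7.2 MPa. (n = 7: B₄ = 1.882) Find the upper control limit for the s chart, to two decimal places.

13.80

s̄ = (5.5 + 10.1 + 7.3 + 8.9 + 7.0 + 4.5 + 4.5 + 9.2 + 8.1 + 6.8 + 8.9 + 7.2) / 12 = 7.3333
UCL_s = B₄·s̄ = 1.882 × 7.3333 = 13.8013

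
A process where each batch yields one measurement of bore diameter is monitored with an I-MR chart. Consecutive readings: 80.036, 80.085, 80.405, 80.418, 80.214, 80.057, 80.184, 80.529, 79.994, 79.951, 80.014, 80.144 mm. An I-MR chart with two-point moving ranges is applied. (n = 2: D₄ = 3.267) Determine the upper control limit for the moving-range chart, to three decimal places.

0.590

Moving ranges: 0.049, 0.320, 0.013, 0.204, 0.157, 0.127, 0.345, 0.535, 0.043, 0.063, 0.130; M̄R̄ = 1.9860 / 11 = 0.1805
UCL_MR = D₄·M̄R̄ = 3.267 × 0.1805 = 0.5898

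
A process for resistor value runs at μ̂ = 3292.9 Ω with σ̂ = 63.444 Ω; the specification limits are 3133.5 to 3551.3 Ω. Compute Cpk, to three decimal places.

Cpu = (USL − μ̂) / (3σ̂) = (3551.3 − 3292.9) / (3 × 63.444) = 1.3576; Cpl = (μ̂ − LSL) / (3σ̂) = (3292.9 − 3133.5) / (3 × 63.444) = 0.8375; Cpk = min(Cpu, Cpl) = 0.8375

0.837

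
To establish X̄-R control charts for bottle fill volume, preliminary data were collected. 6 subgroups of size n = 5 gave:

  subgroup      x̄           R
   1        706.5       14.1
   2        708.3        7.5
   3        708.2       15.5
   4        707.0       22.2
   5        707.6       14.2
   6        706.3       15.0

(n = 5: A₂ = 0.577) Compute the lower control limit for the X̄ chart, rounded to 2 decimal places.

698.81

X̄̄ = (706.5 + 708.3 + 708.2 + 707.0 + 707.6 + 706.3) / 6 = 4243.9000 / 6 = 707.3167
R̄ = (14.1 + 7.5 + 15.5 + 22.2 + 14.2 + 15.0) / 6 = 88.5000 / 6 = 14.7500
LCL = X̄̄ − A₂·R̄ = 707.3167 − 0.577 × 14.7500 = 698.8059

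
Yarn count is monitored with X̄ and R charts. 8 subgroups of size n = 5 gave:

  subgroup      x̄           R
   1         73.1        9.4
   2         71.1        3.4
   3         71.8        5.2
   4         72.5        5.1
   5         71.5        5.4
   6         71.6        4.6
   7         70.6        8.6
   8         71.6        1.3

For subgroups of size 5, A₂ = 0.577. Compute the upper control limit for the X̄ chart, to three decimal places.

X̄̄ = (73.1 + 71.1 + 71.8 + 72.5 + 71.5 + 71.6 + 70.6 + 71.6) / 8 = 573.8000 / 8 = 71.7250
R̄ = (9.4 + 3.4 + 5.2 + 5.1 + 5.4 + 4.6 + 8.6 + 1.3) / 8 = 43.0000 / 8 = 5.3750
UCL = X̄̄ + A₂·R̄ = 71.7250 + 0.577 × 5.3750 = 74.8264

74.826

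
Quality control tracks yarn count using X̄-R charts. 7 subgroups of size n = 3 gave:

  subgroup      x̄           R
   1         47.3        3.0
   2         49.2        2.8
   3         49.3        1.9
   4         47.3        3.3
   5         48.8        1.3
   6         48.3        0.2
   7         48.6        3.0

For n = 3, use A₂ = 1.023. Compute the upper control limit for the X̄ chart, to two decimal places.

50.67

X̄̄ = (47.3 + 49.2 + 49.3 + 47.3 + 48.8 + 48.3 + 48.6) / 7 = 338.8000 / 7 = 48.4000
R̄ = (3.0 + 2.8 + 1.9 + 3.3 + 1.3 + 0.2 + 3.0) / 7 = 15.5000 / 7 = 2.2143
UCL = X̄̄ + A₂·R̄ = 48.4000 + 1.023 × 2.2143 = 50.6652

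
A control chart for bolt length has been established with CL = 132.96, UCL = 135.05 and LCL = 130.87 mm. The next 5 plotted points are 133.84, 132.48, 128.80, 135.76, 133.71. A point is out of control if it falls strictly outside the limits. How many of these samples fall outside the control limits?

Compare each point to [130.87, 135.05]: sample 3 = 128.80 < LCL; sample 4 = 135.76 > UCL.

2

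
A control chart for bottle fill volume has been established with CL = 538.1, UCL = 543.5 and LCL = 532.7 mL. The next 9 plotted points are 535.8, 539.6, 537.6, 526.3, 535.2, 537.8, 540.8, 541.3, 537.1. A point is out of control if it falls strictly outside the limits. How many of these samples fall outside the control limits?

Compare each point to [532.7, 543.5]: sample 4 = 526.3 < LCL.

1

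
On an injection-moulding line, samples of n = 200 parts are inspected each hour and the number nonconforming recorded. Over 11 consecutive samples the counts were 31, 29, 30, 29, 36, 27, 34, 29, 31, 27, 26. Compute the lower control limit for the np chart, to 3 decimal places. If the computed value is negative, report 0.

14.779

p̄ = Σdᵢ / (k·n) = 329 / (11 × 200) = 0.14955
LCL = np̄ − 3·√(np̄(1−p̄)) = 29.9091 − 3 × 5.0434 = 14.7788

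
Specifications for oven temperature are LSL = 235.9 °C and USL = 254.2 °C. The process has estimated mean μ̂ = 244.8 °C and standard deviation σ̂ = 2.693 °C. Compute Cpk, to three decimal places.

Cpu = (USL − μ̂) / (3σ̂) = (254.2 − 244.8) / (3 × 2.693) = 1.1635; Cpl = (μ̂ − LSL) / (3σ̂) = (244.8 − 235.9) / (3 × 2.693) = 1.1016; Cpk = min(Cpu, Cpl) = 1.1016

1.102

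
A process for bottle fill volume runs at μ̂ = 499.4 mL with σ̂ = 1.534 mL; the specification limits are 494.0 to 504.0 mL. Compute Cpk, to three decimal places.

1.000

Cpu = (USL − μ̂) / (3σ̂) = (504.0 − 499.4) / (3 × 1.534) = 0.9996; Cpl = (μ̂ − LSL) / (3σ̂) = (499.4 − 494.0) / (3 × 1.534) = 1.1734; Cpk = min(Cpu, Cpl) = 0.9996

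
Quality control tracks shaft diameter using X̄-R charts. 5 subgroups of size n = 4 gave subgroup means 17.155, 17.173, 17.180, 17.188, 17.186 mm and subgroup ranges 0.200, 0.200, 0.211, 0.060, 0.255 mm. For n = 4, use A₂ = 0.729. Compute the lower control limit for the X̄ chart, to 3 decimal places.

17.041

X̄̄ = (17.155 + 17.173 + 17.180 + 17.188 + 17.186) / 5 = 85.8820 / 5 = 17.1764
R̄ = (0.200 + 0.200 + 0.211 + 0.060 + 0.255) / 5 = 0.9260 / 5 = 0.1852
LCL = X̄̄ − A₂·R̄ = 17.1764 − 0.729 × 0.1852 = 17.0414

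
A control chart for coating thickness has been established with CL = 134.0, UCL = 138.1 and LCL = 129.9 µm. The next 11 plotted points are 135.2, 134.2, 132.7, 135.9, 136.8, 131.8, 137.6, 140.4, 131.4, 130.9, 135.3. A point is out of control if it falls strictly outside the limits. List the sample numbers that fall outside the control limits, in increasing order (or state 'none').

Compare each point to [129.9, 138.1]: sample 8 = 140.4 > UCL.

8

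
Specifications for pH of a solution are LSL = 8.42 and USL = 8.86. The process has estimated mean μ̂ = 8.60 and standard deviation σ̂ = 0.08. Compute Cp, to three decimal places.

0.917

Cp = (USL − LSL) / (6σ̂) = (8.86 − 8.42) / (6 × 0.08) = 0.4400 / 0.4800 = 0.9167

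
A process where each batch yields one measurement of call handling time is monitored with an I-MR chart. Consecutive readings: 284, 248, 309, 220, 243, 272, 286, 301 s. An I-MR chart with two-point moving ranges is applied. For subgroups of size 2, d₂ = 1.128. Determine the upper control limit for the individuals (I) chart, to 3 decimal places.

371.819

X̄ = (284 + 248 + 309 + 220 + 243 + 272 + 286 + 301) / 8 = 270.3750
Moving ranges: 36, 61, 89, 23, 29, 14, 15; M̄R̄ = 267.0000 / 7 = 38.1429
UCL = X̄ + 3·M̄R̄/d₂ = 270.3750 + 3 × 38.1429 / 1.128 = 371.8188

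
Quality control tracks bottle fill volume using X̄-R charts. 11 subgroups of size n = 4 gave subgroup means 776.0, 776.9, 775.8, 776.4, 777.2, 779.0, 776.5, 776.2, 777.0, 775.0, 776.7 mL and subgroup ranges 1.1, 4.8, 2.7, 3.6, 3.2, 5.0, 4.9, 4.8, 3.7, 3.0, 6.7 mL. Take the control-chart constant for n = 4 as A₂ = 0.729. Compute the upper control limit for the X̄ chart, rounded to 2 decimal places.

779.49

X̄̄ = (776.0 + 776.9 + 775.8 + 776.4 + 777.2 + 779.0 + 776.5 + 776.2 + 777.0 + 775.0 + 776.7) / 11 = 8542.7000 / 11 = 776.6091
R̄ = (1.1 + 4.8 + 2.7 + 3.6 + 3.2 + 5.0 + 4.9 + 4.8 + 3.7 + 3.0 + 6.7) / 11 = 43.5000 / 11 = 3.9545
UCL = X̄̄ + A₂·R̄ = 776.6091 + 0.729 × 3.9545 = 779.4920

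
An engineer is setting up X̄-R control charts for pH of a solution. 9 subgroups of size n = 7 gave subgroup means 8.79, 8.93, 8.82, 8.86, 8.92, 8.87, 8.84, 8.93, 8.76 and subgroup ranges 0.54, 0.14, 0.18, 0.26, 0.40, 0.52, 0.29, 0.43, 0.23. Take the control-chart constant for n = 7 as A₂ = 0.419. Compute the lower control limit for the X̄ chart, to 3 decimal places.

X̄̄ = (8.79 + 8.93 + 8.82 + 8.86 + 8.92 + 8.87 + 8.84 + 8.93 + 8.76) / 9 = 79.7200 / 9 = 8.8578
R̄ = (0.54 + 0.14 + 0.18 + 0.26 + 0.40 + 0.52 + 0.29 + 0.43 + 0.23) / 9 = 2.9900 / 9 = 0.3322
LCL = X̄̄ − A₂·R̄ = 8.8578 − 0.419 × 0.3322 = 8.7186

8.719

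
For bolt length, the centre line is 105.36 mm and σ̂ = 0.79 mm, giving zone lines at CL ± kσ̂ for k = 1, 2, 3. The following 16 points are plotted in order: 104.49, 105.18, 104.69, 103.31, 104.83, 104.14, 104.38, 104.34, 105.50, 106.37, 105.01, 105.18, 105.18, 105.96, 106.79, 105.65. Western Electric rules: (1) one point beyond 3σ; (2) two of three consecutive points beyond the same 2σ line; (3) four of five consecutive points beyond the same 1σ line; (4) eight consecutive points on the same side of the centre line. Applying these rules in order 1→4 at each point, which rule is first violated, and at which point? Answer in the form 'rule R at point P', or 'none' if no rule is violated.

Zone of each point (C = within 1σ̂, B = 1σ̂–2σ̂, A = 2σ̂–3σ̂, * = beyond 3σ̂; sign = side of CL): 1:-B, 2:-C, 3:-C, 4:-A, 5:-C, 6:-B, 7:-B, 8:-B, 9:+C, 10:+B, 11:-C, 12:-C, 13:-C, 14:+C, 15:+B, 16:+C
Rule 3 (four of five consecutive points beyond the same 1σ limit) is satisfied at point 8.

rule 3 at point 8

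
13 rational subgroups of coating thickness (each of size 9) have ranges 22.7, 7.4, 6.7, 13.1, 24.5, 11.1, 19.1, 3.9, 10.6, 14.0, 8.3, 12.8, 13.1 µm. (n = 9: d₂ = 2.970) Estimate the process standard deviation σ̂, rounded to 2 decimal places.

4.33

R̄ = (22.7 + 7.4 + 6.7 + 13.1 + 24.5 + 11.1 + 19.1 + 3.9 + 10.6 + 14.0 + 8.3 + 12.8 + 13.1) / 13 = 12.8692
σ̂ = R̄ / d₂ = 12.8692 / 2.970 = 4.3331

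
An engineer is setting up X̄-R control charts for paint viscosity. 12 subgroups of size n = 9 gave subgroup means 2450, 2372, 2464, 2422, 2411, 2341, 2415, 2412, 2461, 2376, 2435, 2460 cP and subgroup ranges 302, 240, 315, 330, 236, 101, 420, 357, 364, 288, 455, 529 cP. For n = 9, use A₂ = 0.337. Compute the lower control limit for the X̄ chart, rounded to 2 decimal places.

X̄̄ = (2450 + 2372 + 2464 + 2422 + 2411 + 2341 + 2415 + 2412 + 2461 + 2376 + 2435 + 2460) / 12 = 29019.0000 / 12 = 2418.2500
R̄ = (302 + 240 + 315 + 330 + 236 + 101 + 420 + 357 + 364 + 288 + 455 + 529) / 12 = 3937.0000 / 12 = 328.0833
LCL = X̄̄ − A₂·R̄ = 2418.2500 − 0.337 × 328.0833 = 2307.6859

2307.69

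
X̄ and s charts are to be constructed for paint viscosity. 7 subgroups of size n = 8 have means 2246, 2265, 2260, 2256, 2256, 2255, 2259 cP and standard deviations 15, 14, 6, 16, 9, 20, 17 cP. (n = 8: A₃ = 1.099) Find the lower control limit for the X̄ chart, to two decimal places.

2241.49

X̄̄ = (2246 + 2265 + 2260 + 2256 + 2256 + 2255 + 2259) / 7 = 2256.7143
s̄ = (15 + 14 + 6 + 16 + 9 + 20 + 17) / 7 = 13.8571
LCL = X̄̄ − A₃·s̄ = 2256.7143 − 1.099 × 13.8571 = 2241.4853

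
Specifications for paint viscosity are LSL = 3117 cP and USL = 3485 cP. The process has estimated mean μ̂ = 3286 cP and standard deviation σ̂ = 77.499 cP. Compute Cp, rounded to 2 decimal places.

Cp = (USL − LSL) / (6σ̂) = (3485 − 3117) / (6 × 77.499) = 368.0000 / 464.9940 = 0.7914

0.79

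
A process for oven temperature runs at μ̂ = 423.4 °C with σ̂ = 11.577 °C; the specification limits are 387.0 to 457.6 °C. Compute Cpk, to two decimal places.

0.98

Cpu = (USL − μ̂) / (3σ̂) = (457.6 − 423.4) / (3 × 11.577) = 0.9847; Cpl = (μ̂ − LSL) / (3σ̂) = (423.4 − 387.0) / (3 × 11.577) = 1.0481; Cpk = min(Cpu, Cpl) = 0.9847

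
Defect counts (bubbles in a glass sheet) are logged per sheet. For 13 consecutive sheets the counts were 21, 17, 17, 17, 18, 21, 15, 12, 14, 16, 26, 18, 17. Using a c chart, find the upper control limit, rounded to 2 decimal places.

30.21

c̄ = (21 + 17 + 17 + 17 + 18 + 21 + 15 + 12 + 14 + 16 + 26 + 18 + 17) / 13 = 229 / 13 = 17.6154
UCL = c̄ + 3√c̄ = 17.6154 + 3 × √17.6154 = 17.6154 + 3 × 4.1971 = 30.2066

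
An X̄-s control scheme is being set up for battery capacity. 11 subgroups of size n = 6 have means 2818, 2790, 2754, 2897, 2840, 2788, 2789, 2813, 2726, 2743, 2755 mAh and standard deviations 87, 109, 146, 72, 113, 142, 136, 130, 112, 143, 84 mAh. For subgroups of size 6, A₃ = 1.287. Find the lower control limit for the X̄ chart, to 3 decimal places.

2643.033

X̄̄ = (2818 + 2790 + 2754 + 2897 + 2840 + 2788 + 2789 + 2813 + 2726 + 2743 + 2755) / 11 = 2792.0909
s̄ = (87 + 109 + 146 + 72 + 113 + 142 + 136 + 130 + 112 + 143 + 84) / 11 = 115.8182
LCL = X̄̄ − A₃·s̄ = 2792.0909 − 1.287 × 115.8182 = 2643.0329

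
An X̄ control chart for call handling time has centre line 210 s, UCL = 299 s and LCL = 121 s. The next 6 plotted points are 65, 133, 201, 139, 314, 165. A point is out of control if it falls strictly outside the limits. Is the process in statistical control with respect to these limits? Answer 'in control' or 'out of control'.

out of control

Compare each point to [121, 299]: sample 1 = 65 < LCL; sample 5 = 314 > UCL.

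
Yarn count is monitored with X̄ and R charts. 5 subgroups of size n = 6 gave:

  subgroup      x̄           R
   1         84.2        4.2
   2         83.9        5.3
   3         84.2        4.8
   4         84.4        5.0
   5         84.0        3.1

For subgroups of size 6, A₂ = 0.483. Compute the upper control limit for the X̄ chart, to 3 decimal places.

X̄̄ = (84.2 + 83.9 + 84.2 + 84.4 + 84.0) / 5 = 420.7000 / 5 = 84.1400
R̄ = (4.2 + 5.3 + 4.8 + 5.0 + 3.1) / 5 = 22.4000 / 5 = 4.4800
UCL = X̄̄ + A₂·R̄ = 84.1400 + 0.483 × 4.4800 = 86.3038

86.304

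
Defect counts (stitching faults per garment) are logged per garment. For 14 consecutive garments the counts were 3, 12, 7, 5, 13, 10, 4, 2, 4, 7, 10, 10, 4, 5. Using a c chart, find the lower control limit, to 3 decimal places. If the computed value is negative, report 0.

0.000

c̄ = (3 + 12 + 7 + 5 + 13 + 10 + 4 + 2 + 4 + 7 + 10 + 10 + 4 + 5) / 14 = 96 / 14 = 6.8571
LCL = c̄ − 3√c̄ = 6.8571 − 3 × 2.6186 = -0.9987 → 0 (cannot be negative)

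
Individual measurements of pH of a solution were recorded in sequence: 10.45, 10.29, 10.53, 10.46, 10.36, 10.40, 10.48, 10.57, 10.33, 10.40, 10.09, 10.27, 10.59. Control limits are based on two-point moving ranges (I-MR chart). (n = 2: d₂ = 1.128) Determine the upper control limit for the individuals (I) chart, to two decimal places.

10.82

X̄ = (10.45 + 10.29 + 10.53 + 10.46 + 10.36 + 10.40 + 10.48 + 10.57 + 10.33 + 10.40 + 10.09 + 10.27 + 10.59) / 13 = 10.4015
Moving ranges: 0.16, 0.24, 0.07, 0.10, 0.04, 0.08, 0.09, 0.24, 0.07, 0.31, 0.18, 0.32; M̄R̄ = 1.9000 / 12 = 0.1583
UCL = X̄ + 3·M̄R̄/d₂ = 10.4015 + 3 × 0.1583 / 1.128 = 10.8226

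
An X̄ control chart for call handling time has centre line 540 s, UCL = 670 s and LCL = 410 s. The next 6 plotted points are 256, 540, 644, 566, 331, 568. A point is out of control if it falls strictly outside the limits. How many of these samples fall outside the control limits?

Compare each point to [410, 670]: sample 1 = 256 < LCL; sample 5 = 331 < LCL.

2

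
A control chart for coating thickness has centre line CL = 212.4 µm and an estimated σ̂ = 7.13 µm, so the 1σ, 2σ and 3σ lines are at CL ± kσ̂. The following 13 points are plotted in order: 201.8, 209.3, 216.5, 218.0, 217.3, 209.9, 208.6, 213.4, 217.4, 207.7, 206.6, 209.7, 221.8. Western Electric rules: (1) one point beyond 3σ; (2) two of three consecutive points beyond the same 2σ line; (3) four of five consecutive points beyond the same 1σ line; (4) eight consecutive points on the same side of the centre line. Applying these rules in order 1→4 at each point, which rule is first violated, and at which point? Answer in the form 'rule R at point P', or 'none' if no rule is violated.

Zone of each point (C = within 1σ̂, B = 1σ̂–2σ̂, A = 2σ̂–3σ̂, * = beyond 3σ̂; sign = side of CL): 1:-B, 2:-C, 3:+C, 4:+C, 5:+C, 6:-C, 7:-C, 8:+C, 9:+C, 10:-C, 11:-C, 12:-C, 13:+B
No rule fires across all 13 points.

none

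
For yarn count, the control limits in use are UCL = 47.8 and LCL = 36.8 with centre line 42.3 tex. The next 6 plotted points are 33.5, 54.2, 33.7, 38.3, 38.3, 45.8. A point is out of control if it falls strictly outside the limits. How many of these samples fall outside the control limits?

Compare each point to [36.8, 47.8]: sample 1 = 33.5 < LCL; sample 2 = 54.2 > UCL; sample 3 = 33.7 < LCL.

3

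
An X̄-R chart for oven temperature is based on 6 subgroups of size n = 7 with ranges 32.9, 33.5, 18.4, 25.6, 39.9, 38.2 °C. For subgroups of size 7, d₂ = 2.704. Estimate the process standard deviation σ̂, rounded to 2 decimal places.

11.62

R̄ = (32.9 + 33.5 + 18.4 + 25.6 + 39.9 + 38.2) / 6 = 31.4167
σ̂ = R̄ / d₂ = 31.4167 / 2.704 = 11.6186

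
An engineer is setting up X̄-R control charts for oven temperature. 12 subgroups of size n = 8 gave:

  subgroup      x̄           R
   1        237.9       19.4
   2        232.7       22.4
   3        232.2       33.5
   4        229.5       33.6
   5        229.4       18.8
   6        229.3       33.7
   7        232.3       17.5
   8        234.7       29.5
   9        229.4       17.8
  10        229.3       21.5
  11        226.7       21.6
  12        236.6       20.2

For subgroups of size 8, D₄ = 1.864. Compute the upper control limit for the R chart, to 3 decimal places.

R̄ = (19.4 + 22.4 + 33.5 + 33.6 + 18.8 + 33.7 + 17.5 + 29.5 + 17.8 + 21.5 + 21.6 + 20.2) / 12 = 289.5000 / 12 = 24.1250
UCL_R = D₄·R̄ = 1.864 × 24.1250 = 44.9690

44.969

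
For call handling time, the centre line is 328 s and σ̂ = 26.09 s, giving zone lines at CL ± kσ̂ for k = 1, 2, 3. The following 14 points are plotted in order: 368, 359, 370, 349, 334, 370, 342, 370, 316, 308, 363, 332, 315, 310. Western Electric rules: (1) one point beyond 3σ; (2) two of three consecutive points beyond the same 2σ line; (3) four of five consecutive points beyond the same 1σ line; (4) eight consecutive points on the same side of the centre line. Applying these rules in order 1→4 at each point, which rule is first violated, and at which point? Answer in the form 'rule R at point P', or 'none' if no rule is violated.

rule 4 at point 8

Zone of each point (C = within 1σ̂, B = 1σ̂–2σ̂, A = 2σ̂–3σ̂, * = beyond 3σ̂; sign = side of CL): 1:+B, 2:+B, 3:+B, 4:+C, 5:+C, 6:+B, 7:+C, 8:+B, 9:-C, 10:-C, 11:+B, 12:+C, 13:-C, 14:-C
Rule 4 (eight consecutive points on the same side of the centre line) is satisfied at point 8.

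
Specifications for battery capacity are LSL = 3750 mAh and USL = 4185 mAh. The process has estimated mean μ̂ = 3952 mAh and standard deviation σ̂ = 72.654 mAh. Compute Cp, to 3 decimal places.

0.998

Cp = (USL − LSL) / (6σ̂) = (4185 − 3750) / (6 × 72.654) = 435.0000 / 435.9240 = 0.9979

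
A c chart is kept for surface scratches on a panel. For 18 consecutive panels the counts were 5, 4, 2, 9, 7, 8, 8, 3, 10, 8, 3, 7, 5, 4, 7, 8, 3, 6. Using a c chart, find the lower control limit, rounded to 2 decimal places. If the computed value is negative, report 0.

c̄ = (5 + 4 + 2 + 9 + 7 + 8 + 8 + 3 + 10 + 8 + 3 + 7 + 5 + 4 + 7 + 8 + 3 + 6) / 18 = 107 / 18 = 5.9444
LCL = c̄ − 3√c̄ = 5.9444 − 3 × 2.4381 = -1.3699 → 0 (cannot be negative)

0.00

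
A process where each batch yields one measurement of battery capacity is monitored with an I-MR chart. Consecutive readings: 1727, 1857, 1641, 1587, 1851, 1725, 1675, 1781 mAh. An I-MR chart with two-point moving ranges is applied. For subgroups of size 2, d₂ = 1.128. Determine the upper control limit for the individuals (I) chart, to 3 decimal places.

X̄ = (1727 + 1857 + 1641 + 1587 + 1851 + 1725 + 1675 + 1781) / 8 = 1730.5000
Moving ranges: 130, 216, 54, 264, 126, 50, 106; M̄R̄ = 946.0000 / 7 = 135.1429
UCL = X̄ + 3·M̄R̄/d₂ = 1730.5000 + 3 × 135.1429 / 1.128 = 2089.9225

2089.922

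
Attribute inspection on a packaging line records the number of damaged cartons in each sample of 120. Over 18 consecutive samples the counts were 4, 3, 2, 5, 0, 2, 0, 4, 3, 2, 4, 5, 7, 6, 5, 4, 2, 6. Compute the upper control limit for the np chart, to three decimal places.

9.128

p̄ = Σdᵢ / (k·n) = 64 / (18 × 120) = 0.02963
UCL = np̄ + 3·√(np̄(1−p̄)) = 3.5556 + 3 × √(3.5556×0.97037) = 3.5556 + 3 × 1.8575 = 9.1280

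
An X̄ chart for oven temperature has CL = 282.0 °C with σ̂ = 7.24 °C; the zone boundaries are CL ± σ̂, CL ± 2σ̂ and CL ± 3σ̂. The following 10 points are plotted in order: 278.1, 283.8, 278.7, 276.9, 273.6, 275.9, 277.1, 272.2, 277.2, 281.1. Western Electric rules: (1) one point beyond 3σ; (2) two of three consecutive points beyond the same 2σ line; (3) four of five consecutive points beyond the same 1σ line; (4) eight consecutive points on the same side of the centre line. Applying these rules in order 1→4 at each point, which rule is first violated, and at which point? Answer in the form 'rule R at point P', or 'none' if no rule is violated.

Zone of each point (C = within 1σ̂, B = 1σ̂–2σ̂, A = 2σ̂–3σ̂, * = beyond 3σ̂; sign = side of CL): 1:-C, 2:+C, 3:-C, 4:-C, 5:-B, 6:-C, 7:-C, 8:-B, 9:-C, 10:-C
Rule 4 (eight consecutive points on the same side of the centre line) is satisfied at point 10.

rule 4 at point 10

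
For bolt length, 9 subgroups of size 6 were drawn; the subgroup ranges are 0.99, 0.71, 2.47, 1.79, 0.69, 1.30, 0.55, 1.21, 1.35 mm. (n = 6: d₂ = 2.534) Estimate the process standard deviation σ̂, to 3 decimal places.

0.485

R̄ = (0.99 + 0.71 + 2.47 + 1.79 + 0.69 + 1.30 + 0.55 + 1.21 + 1.35) / 9 = 1.2289
σ̂ = R̄ / d₂ = 1.2289 / 2.534 = 0.4850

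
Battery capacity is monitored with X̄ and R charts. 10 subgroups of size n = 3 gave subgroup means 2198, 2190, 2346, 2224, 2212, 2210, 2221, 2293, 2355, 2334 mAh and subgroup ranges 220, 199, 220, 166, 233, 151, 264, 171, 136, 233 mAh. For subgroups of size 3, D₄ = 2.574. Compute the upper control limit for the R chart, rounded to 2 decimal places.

513.00

R̄ = (220 + 199 + 220 + 166 + 233 + 151 + 264 + 171 + 136 + 233) / 10 = 1993.0000 / 10 = 199.3000
UCL_R = D₄·R̄ = 2.574 × 199.3000 = 512.9982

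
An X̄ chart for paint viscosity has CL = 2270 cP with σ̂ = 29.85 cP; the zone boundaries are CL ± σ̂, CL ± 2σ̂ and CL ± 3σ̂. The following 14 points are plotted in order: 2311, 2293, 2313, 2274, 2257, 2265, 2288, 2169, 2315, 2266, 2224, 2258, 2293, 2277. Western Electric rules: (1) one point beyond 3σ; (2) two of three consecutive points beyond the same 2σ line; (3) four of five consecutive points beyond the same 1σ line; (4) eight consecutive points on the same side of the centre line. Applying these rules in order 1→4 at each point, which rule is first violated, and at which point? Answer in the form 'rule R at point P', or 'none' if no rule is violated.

Zone of each point (C = within 1σ̂, B = 1σ̂–2σ̂, A = 2σ̂–3σ̂, * = beyond 3σ̂; sign = side of CL): 1:+B, 2:+C, 3:+B, 4:+C, 5:-C, 6:-C, 7:+C, 8:-*, 9:+B, 10:-C, 11:-B, 12:-C, 13:+C, 14:+C
Rule 1 (one point beyond the 3σ limits) is satisfied at point 8.

rule 1 at point 8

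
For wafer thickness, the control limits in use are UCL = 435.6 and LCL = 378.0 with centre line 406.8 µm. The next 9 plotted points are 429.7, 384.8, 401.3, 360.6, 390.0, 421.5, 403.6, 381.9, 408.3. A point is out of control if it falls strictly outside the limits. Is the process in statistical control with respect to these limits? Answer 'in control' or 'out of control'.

out of control

Compare each point to [378.0, 435.6]: sample 4 = 360.6 < LCL.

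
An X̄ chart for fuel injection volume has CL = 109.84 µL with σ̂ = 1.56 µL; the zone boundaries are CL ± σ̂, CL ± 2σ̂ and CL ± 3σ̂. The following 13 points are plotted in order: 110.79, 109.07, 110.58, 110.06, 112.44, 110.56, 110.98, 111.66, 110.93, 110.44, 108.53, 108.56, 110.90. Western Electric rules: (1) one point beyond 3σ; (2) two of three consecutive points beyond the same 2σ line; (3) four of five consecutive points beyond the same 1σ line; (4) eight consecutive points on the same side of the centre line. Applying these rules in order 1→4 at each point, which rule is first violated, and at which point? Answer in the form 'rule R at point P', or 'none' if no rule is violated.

rule 4 at point 10

Zone of each point (C = within 1σ̂, B = 1σ̂–2σ̂, A = 2σ̂–3σ̂, * = beyond 3σ̂; sign = side of CL): 1:+C, 2:-C, 3:+C, 4:+C, 5:+B, 6:+C, 7:+C, 8:+B, 9:+C, 10:+C, 11:-C, 12:-C, 13:+C
Rule 4 (eight consecutive points on the same side of the centre line) is satisfied at point 10.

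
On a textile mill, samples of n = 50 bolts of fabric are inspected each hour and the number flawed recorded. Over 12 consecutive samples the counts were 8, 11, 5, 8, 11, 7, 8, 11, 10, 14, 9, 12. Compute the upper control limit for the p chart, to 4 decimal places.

0.3564

p̄ = Σdᵢ / (k·n) = 114 / (12 × 50) = 0.19000
UCL = p̄ + 3·√(p̄(1−p̄)/n) = 0.19000 + 3 × √(0.19000×0.81000/50) = 0.19000 + 3 × 0.05548 = 0.35644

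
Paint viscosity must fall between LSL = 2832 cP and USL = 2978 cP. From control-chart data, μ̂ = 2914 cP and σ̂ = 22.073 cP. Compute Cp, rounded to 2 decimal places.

1.10

Cp = (USL − LSL) / (6σ̂) = (2978 − 2832) / (6 × 22.073) = 146.0000 / 132.4380 = 1.1024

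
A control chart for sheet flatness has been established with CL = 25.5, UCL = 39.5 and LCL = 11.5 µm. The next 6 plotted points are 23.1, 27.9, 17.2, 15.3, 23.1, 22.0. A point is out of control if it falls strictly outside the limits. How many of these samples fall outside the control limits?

0

All 6 points lie within [11.5, 39.5].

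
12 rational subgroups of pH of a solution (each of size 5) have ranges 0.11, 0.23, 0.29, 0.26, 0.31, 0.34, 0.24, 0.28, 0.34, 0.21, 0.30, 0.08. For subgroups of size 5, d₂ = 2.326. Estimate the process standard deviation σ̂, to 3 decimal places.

0.107

R̄ = (0.11 + 0.23 + 0.29 + 0.26 + 0.31 + 0.34 + 0.24 + 0.28 + 0.34 + 0.21 + 0.30 + 0.08) / 12 = 0.2492
σ̂ = R̄ / d₂ = 0.2492 / 2.326 = 0.1071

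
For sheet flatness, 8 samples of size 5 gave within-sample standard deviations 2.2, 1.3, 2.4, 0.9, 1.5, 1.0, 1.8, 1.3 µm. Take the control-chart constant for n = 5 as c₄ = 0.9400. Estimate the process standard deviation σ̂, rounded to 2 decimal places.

1.65

s̄ = (2.2 + 1.3 + 2.4 + 0.9 + 1.5 + 1.0 + 1.8 + 1.3) / 8 = 1.5500
σ̂ = s̄ / c₄ = 1.5500 / 0.9400 = 1.6489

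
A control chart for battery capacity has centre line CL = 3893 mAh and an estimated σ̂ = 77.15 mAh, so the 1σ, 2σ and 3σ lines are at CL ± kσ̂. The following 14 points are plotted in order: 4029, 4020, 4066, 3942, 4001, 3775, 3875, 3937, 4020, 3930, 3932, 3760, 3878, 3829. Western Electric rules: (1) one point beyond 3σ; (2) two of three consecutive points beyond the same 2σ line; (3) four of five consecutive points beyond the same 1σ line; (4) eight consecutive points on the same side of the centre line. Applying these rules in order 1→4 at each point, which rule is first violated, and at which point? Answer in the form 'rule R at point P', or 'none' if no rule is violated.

Zone of each point (C = within 1σ̂, B = 1σ̂–2σ̂, A = 2σ̂–3σ̂, * = beyond 3σ̂; sign = side of CL): 1:+B, 2:+B, 3:+A, 4:+C, 5:+B, 6:-B, 7:-C, 8:+C, 9:+B, 10:+C, 11:+C, 12:-B, 13:-C, 14:-C
Rule 3 (four of five consecutive points beyond the same 1σ limit) is satisfied at point 5.

rule 3 at point 5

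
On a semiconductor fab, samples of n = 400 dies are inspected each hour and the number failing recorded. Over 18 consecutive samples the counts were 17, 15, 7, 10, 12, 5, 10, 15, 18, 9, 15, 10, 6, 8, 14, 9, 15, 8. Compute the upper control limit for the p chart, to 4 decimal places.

p̄ = Σdᵢ / (k·n) = 203 / (18 × 400) = 0.02819
UCL = p̄ + 3·√(p̄(1−p̄)/n) = 0.02819 + 3 × √(0.02819×0.97181/400) = 0.02819 + 3 × 0.00828 = 0.05302

0.0530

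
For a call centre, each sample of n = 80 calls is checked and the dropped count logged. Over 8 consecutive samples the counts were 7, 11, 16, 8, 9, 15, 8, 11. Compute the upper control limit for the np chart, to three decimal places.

p̄ = Σdᵢ / (k·n) = 85 / (8 × 80) = 0.13281
UCL = np̄ + 3·√(np̄(1−p̄)) = 10.6250 + 3 × √(10.6250×0.86719) = 10.6250 + 3 × 3.0354 = 19.7313

19.731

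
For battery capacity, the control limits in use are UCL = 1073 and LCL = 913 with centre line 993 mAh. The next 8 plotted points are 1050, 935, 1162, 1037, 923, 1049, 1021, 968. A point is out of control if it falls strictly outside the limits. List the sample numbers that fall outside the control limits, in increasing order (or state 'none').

3

Compare each point to [913, 1073]: sample 3 = 1162 > UCL.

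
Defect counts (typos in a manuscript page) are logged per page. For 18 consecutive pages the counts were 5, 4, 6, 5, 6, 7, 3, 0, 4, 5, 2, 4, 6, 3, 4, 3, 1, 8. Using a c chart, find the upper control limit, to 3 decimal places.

10.387

c̄ = (5 + 4 + 6 + 5 + 6 + 7 + 3 + 0 + 4 + 5 + 2 + 4 + 6 + 3 + 4 + 3 + 1 + 8) / 18 = 76 / 18 = 4.2222
UCL = c̄ + 3√c̄ = 4.2222 + 3 × √4.2222 = 4.2222 + 3 × 2.0548 = 10.3866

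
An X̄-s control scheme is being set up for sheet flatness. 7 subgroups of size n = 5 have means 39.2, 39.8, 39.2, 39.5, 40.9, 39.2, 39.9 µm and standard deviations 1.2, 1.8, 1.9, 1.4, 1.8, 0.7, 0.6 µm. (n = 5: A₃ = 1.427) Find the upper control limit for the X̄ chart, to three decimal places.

X̄̄ = (39.2 + 39.8 + 39.2 + 39.5 + 40.9 + 39.2 + 39.9) / 7 = 39.6714
s̄ = (1.2 + 1.8 + 1.9 + 1.4 + 1.8 + 0.7 + 0.6) / 7 = 1.3429
UCL = X̄̄ + A₃·s̄ = 39.6714 + 1.427 × 1.3429 = 41.5877

41.588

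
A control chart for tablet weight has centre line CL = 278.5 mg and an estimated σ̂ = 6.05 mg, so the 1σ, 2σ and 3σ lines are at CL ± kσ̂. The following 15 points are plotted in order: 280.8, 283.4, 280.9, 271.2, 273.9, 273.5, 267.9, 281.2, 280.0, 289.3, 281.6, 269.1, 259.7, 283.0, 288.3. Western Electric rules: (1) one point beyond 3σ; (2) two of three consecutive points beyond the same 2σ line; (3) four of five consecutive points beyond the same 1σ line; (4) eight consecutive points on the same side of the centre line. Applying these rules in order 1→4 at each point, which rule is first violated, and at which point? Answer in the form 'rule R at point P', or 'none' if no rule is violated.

Zone of each point (C = within 1σ̂, B = 1σ̂–2σ̂, A = 2σ̂–3σ̂, * = beyond 3σ̂; sign = side of CL): 1:+C, 2:+C, 3:+C, 4:-B, 5:-C, 6:-C, 7:-B, 8:+C, 9:+C, 10:+B, 11:+C, 12:-B, 13:-*, 14:+C, 15:+B
Rule 1 (one point beyond the 3σ limits) is satisfied at point 13.

rule 1 at point 13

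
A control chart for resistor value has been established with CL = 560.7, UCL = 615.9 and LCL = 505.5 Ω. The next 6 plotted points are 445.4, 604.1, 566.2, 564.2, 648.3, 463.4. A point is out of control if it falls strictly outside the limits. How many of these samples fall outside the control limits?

Compare each point to [505.5, 615.9]: sample 1 = 445.4 < LCL; sample 5 = 648.3 > UCL; sample 6 = 463.4 < LCL.

3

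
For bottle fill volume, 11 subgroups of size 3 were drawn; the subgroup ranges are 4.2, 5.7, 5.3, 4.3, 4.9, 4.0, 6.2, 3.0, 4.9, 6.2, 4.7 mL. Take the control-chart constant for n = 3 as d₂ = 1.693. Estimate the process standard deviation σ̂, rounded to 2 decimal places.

R̄ = (4.2 + 5.7 + 5.3 + 4.3 + 4.9 + 4.0 + 6.2 + 3.0 + 4.9 + 6.2 + 4.7) / 11 = 4.8545
σ̂ = R̄ / d₂ = 4.8545 / 1.693 = 2.8674

2.87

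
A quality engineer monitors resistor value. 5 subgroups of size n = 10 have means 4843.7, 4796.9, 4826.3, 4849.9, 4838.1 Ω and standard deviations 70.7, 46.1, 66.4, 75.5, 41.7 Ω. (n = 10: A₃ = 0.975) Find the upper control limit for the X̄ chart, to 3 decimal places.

4889.558

X̄̄ = (4843.7 + 4796.9 + 4826.3 + 4849.9 + 4838.1) / 5 = 4830.9800
s̄ = (70.7 + 46.1 + 66.4 + 75.5 + 41.7) / 5 = 60.0800
UCL = X̄̄ + A₃·s̄ = 4830.9800 + 0.975 × 60.0800 = 4889.5580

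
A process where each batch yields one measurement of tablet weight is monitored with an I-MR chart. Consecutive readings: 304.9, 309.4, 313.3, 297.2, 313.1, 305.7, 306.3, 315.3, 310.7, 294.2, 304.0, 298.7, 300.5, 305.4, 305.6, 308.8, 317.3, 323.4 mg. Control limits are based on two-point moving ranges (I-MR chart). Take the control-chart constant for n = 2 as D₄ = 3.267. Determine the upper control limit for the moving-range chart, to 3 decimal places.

Moving ranges: 4.5, 3.9, 16.1, 15.9, 7.4, 0.6, 9.0, 4.6, 16.5, 9.8, 5.3, 1.8, 4.9, 0.2, 3.2, 8.5, 6.1; M̄R̄ = 118.3000 / 17 = 6.9588
UCL_MR = D₄·M̄R̄ = 3.267 × 6.9588 = 22.7345

22.734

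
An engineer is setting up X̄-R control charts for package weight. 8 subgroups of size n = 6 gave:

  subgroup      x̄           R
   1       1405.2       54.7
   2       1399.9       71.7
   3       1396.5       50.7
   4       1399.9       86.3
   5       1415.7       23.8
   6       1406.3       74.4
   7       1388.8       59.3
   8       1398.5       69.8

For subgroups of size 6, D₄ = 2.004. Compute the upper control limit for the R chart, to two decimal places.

122.92

R̄ = (54.7 + 71.7 + 50.7 + 86.3 + 23.8 + 74.4 + 59.3 + 69.8) / 8 = 490.7000 / 8 = 61.3375
UCL_R = D₄·R̄ = 2.004 × 61.3375 = 122.9203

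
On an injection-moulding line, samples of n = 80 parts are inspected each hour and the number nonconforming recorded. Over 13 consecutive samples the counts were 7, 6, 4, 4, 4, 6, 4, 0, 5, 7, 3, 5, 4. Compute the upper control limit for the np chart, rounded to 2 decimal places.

p̄ = Σdᵢ / (k·n) = 59 / (13 × 80) = 0.05673
UCL = np̄ + 3·√(np̄(1−p̄)) = 4.5385 + 3 × √(4.5385×0.94327) = 4.5385 + 3 × 2.0691 = 10.7456

10.75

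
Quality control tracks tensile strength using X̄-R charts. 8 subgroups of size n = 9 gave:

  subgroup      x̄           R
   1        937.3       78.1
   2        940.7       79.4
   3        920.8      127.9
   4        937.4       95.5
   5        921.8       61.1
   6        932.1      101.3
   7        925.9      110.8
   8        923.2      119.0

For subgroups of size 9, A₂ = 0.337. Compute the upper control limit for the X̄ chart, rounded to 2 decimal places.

962.47

X̄̄ = (937.3 + 940.7 + 920.8 + 937.4 + 921.8 + 932.1 + 925.9 + 923.2) / 8 = 7439.2000 / 8 = 929.9000
R̄ = (78.1 + 79.4 + 127.9 + 95.5 + 61.1 + 101.3 + 110.8 + 119.0) / 8 = 773.1000 / 8 = 96.6375
UCL = X̄̄ + A₂·R̄ = 929.9000 + 0.337 × 96.6375 = 962.4668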